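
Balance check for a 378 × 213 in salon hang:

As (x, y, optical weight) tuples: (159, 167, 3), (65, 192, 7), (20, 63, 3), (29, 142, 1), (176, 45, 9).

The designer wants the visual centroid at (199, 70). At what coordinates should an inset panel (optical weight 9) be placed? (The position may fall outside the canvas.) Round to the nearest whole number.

With the inset panel, Σw becomes 3 + 7 + 3 + 1 + 9 + 9 = 32.
x: need Σw·x = 32·199 = 6368. Existing = 3·159 + 7·65 + 3·20 + 1·29 + 9·176 = 2605. Remainder 3763 / 9 ≈ 418.11.
y: need Σw·y = 32·70 = 2240. Existing = 3·167 + 7·192 + 3·63 + 1·142 + 9·45 = 2581. Remainder -341 / 9 ≈ -37.89.

(418, -38)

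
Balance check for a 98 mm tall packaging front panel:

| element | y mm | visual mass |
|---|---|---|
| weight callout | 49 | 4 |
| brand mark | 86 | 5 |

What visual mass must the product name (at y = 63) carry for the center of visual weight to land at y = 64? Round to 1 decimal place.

Known weights sum to 4 + 5 = 9; their moment is 4·49 + 5·86 = 626.
Set Σw·y/Σw = 64: (626 + 63w) = 64·(9 + w).
Solving: w = (64·9 − 626) / (63 − 64) = -50 / -1 ≈ 50.00.

w ≈ 50.0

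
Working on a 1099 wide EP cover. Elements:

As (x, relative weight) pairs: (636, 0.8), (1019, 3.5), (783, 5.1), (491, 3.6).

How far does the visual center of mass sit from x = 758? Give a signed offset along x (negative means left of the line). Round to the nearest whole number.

Weights sum to 0.8 + 3.5 + 5.1 + 3.6 = 13.0.
Σw·x = 0.8·636 + 3.5·1019 + 5.1·783 + 3.6·491 = 9836.2, so x̄ = 9836.2/13.0 ≈ 756.63.
Against x = 758, that's 756.63 − 758 = -1.37.

≈ -1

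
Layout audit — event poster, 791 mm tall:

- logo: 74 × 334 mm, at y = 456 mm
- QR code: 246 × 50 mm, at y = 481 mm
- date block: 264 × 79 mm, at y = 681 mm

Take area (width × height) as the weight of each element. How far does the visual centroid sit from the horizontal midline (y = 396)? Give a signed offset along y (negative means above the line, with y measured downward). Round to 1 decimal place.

≈ 146.4 mm

Areas: logo 74·334 = 24716, QR code 246·50 = 12300, date block 264·79 = 20856. Total weight = 57872.
y-moment: 24716·456 + 12300·481 + 20856·681 = 31389732; centroid 31389732/57872 ≈ 542.40.
Against y = 396, that's 542.40 − 396 = 146.40.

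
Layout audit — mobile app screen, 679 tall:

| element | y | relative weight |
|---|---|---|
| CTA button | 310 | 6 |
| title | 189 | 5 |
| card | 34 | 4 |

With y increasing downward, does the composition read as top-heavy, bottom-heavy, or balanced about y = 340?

Weights sum to 6 + 5 + 4 = 15.
Σw·y = 6·310 + 5·189 + 4·34 = 2941, so ȳ = 2941/15 ≈ 196.07.
196.1 vs midline 340 → top-heavy.

top-heavy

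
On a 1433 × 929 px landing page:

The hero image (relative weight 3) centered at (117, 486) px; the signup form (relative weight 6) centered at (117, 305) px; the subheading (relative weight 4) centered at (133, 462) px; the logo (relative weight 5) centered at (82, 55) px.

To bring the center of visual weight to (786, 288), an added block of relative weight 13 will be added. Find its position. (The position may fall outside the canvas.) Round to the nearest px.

(1721, 271)

New total weight: (3 + 6 + 4 + 5) + 13 = 31.
Along x: (1995 + 13·x) / 31 = 786 (existing moment 3·117 + 6·117 + 4·133 + 5·82 = 1995) ⇒ x = (24366 − 1995) / 13 ≈ 1720.85.
Along y: (5411 + 13·y) / 31 = 288 (existing moment 3·486 + 6·305 + 4·462 + 5·55 = 5411) ⇒ y = (8928 − 5411) / 13 ≈ 270.54.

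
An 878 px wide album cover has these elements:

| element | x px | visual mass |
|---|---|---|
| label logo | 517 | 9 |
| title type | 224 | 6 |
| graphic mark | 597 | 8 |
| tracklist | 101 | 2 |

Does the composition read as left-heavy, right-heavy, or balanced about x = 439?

Weights sum to 9 + 6 + 8 + 2 = 25.
Σw·x = 9·517 + 6·224 + 8·597 + 2·101 = 10975, so x̄ = 10975/25 ≈ 439.00.
439.00 = 439 exactly: balanced.

balanced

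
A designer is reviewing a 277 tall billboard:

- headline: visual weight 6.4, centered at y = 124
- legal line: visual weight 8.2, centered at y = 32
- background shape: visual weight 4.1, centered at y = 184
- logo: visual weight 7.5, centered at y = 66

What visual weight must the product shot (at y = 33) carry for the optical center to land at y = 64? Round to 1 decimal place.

Fixed elements: Σw = 6.4 + 8.2 + 4.1 + 7.5 = 26.2, Σw·y = 6.4·124 + 8.2·32 + 4.1·184 + 7.5·66 = 2305.4.
Balance at y = 64 requires (2305.4 + w·33) / (26.2 + w) = 64.
Rearranging, w·(33 − 64) = 64·26.2 − 2305.4 = -628.6, so w ≈ -628.6/-31 = 20.28.

w ≈ 20.3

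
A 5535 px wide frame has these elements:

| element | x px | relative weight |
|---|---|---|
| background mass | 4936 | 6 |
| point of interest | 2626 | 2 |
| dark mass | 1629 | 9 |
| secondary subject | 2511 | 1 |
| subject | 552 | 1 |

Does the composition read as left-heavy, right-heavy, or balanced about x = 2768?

balanced

Total weight = 6 + 2 + 9 + 1 + 1 = 19.
x-moment: 6·4936 + 2·2626 + 9·1629 + 1·2511 + 1·552 = 52592; centroid 52592/19 ≈ 2768.00.
2768.00 = 2768 exactly: balanced.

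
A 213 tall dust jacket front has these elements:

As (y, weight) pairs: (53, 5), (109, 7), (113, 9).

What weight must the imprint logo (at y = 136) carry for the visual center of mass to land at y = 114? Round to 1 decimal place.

Known weights sum to 5 + 7 + 9 = 21; their moment is 5·53 + 7·109 + 9·113 = 2045.
For the centroid to hit 114: (2045 + w·136) / (21 + w) = 114.
Solving: w = (114·21 − 2045) / (136 − 114) = 349 / 22 ≈ 15.86.

w ≈ 15.9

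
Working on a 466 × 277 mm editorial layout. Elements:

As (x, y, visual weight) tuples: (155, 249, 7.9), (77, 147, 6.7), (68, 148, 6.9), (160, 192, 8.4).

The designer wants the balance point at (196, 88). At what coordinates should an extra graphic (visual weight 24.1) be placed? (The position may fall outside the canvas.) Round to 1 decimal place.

(291.7, -34.6)

New total weight: (7.9 + 6.7 + 6.9 + 8.4) + 24.1 = 54.0.
x: need Σw·x = 54.0·196 = 10584.0. Existing = 7.9·155 + 6.7·77 + 6.9·68 + 8.4·160 = 3553.6. Remainder 7030.4 / 24.1 ≈ 291.72.
y: need Σw·y = 54.0·88 = 4752.0. Existing = 7.9·249 + 6.7·147 + 6.9·148 + 8.4·192 = 5586.0. Remainder -834.0 / 24.1 ≈ -34.61.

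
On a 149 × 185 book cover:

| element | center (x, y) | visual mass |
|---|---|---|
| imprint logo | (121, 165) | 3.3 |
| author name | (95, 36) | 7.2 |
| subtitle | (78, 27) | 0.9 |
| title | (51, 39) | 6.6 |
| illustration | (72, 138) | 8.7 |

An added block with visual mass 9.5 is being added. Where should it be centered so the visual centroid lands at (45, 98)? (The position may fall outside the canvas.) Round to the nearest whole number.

After adding the added block, total weight = 3.3 + 7.2 + 0.9 + 6.6 + 8.7 + 9.5 = 36.2.
Along x: (2116.5 + 9.5·x) / 36.2 = 45 (existing moment 3.3·121 + 7.2·95 + 0.9·78 + 6.6·51 + 8.7·72 = 2116.5) ⇒ x = (1629.0 − 2116.5) / 9.5 ≈ -51.32.
Along y: (2286.0 + 9.5·y) / 36.2 = 98 (existing moment 3.3·165 + 7.2·36 + 0.9·27 + 6.6·39 + 8.7·138 = 2286.0) ⇒ y = (3547.6 − 2286.0) / 9.5 ≈ 132.80.

(-51, 133)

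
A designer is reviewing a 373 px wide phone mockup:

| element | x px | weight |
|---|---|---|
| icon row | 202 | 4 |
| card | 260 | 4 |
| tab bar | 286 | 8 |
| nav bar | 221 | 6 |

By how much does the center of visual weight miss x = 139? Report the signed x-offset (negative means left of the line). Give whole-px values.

≈ 109 px

Σw = 4 + 4 + 8 + 6 = 22.
x: (4·202 + 4·260 + 8·286 + 6·221) / 22 = 5462 / 22 ≈ 248.27
Against x = 139, that's 248.27 − 139 = 109.27.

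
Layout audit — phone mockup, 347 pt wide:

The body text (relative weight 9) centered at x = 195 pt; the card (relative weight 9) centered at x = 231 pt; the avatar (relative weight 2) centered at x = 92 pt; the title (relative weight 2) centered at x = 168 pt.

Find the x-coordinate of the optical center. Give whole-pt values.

x ≈ 198

Σw = 9 + 9 + 2 + 2 = 22.
x: (9·195 + 9·231 + 2·92 + 2·168) / 22 = 4354 / 22 ≈ 197.91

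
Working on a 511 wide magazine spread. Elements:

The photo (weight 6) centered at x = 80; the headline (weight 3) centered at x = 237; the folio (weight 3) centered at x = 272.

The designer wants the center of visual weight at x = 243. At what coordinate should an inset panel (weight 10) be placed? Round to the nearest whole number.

x ≈ 334

New total weight: (6 + 3 + 3) + 10 = 22.
x: target moment 22×243 = 5346; current 6·80 + 3·237 + 3·272 = 2007; the inset panel supplies 3339, so x = 3339/10 ≈ 333.90.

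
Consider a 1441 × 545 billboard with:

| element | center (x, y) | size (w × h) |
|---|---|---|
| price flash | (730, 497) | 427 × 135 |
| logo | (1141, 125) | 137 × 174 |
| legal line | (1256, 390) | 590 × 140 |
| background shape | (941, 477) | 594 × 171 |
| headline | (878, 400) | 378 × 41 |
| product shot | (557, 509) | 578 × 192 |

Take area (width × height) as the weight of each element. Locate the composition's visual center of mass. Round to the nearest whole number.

Areas → weights: price flash 427·135 = 57645, logo 137·174 = 23838, legal line 590·140 = 82600, background shape 594·171 = 101574, headline 378·41 = 15498, product shot 578·192 = 110976; Σw = 392131.
x-moment: 57645·730 + 23838·1141 + 82600·1256 + 101574·941 + 15498·878 + 110976·557 = 344027618; centroid 344027618/392131 ≈ 877.33.
y-moment: 57645·497 + 23838·125 + 82600·390 + 101574·477 + 15498·400 + 110976·509 = 174980097; centroid 174980097/392131 ≈ 446.23.

(877, 446)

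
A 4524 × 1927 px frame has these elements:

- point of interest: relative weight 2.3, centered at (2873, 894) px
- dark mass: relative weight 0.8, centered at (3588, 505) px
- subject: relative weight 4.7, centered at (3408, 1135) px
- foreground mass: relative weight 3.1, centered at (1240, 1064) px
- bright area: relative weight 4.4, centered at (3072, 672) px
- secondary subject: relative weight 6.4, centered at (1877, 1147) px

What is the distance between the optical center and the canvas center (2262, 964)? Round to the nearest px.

≈ 267 px

Total weight = 2.3 + 0.8 + 4.7 + 3.1 + 4.4 + 6.4 = 21.7.
x: (2.3·2873 + 0.8·3588 + 4.7·3408 + 3.1·1240 + 4.4·3072 + 6.4·1877) / 21.7 = 54869.5 / 21.7 ≈ 2528.55
y: (2.3·894 + 0.8·505 + 4.7·1135 + 3.1·1064 + 4.4·672 + 6.4·1147) / 21.7 = 21390.7 / 21.7 ≈ 985.75
From (2262, 964): dx = 266.55, dy = 21.75, so the distance is √(dx²+dy²) ≈ 267.43.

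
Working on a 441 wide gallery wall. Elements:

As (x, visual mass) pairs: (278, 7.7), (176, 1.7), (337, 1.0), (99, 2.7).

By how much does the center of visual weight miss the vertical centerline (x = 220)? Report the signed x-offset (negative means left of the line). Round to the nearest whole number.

≈ 12

Total weight = 7.7 + 1.7 + 1.0 + 2.7 = 13.1.
x-moment: 7.7·278 + 1.7·176 + 1.0·337 + 2.7·99 = 3044.1; centroid 3044.1/13.1 ≈ 232.37.
Against x = 220, that's 232.37 − 220 = 12.37.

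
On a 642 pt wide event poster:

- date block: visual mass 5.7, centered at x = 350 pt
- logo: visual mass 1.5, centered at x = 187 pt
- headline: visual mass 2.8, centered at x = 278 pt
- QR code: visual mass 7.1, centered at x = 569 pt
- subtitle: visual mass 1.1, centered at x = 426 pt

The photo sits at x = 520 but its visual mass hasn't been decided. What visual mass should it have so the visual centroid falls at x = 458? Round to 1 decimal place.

w ≈ 12.5

Known weights sum to 5.7 + 1.5 + 2.8 + 7.1 + 1.1 = 18.2; their moment is 5.7·350 + 1.5·187 + 2.8·278 + 7.1·569 + 1.1·426 = 7562.4.
Balance at x = 458 requires (7562.4 + w·520) / (18.2 + w) = 458.
So w = (458·18.2 − 7562.4)/(520 − 458) = 773.2/62 ≈ 12.47.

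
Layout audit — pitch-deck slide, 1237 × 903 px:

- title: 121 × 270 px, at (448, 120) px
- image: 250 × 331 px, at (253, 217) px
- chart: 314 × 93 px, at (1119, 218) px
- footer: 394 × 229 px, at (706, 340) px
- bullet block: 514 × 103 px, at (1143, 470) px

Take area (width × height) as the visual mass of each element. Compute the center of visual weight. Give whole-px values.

(669, 291)

Taking area as weight: title 121·270 = 32670, image 250·331 = 82750, chart 314·93 = 29202, footer 394·229 = 90226, bullet block 514·103 = 52942. Sum 287790.
Σw·x = 32670·448 + 82750·253 + 29202·1119 + 90226·706 + 52942·1143 = 192461210, so x̄ = 192461210/287790 ≈ 668.76.
Σw·y = 32670·120 + 82750·217 + 29202·218 + 90226·340 + 52942·470 = 83802766, so ȳ = 83802766/287790 ≈ 291.19.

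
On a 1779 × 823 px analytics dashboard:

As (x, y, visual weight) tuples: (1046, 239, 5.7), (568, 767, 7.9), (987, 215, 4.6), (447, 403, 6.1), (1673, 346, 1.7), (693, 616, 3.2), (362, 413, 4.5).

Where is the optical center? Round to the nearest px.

(724, 454)

Total weight = 5.7 + 7.9 + 4.6 + 6.1 + 1.7 + 3.2 + 4.5 = 33.7.
x: moment 24407.0 / weight 33.7 ≈ 724.24
Σw·y = 15286.8; ȳ = 15286.8/33.7 ≈ 453.61.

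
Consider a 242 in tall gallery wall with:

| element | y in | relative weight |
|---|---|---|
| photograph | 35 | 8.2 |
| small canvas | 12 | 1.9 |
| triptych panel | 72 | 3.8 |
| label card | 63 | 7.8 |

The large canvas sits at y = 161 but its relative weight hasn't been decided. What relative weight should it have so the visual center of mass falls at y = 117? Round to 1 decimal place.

Known weights sum to 8.2 + 1.9 + 3.8 + 7.8 = 21.7; their moment is 8.2·35 + 1.9·12 + 3.8·72 + 7.8·63 = 1074.8.
For the centroid to hit 117: (1074.8 + w·161) / (21.7 + w) = 117.
Solving: w = (117·21.7 − 1074.8) / (161 − 117) = 1464.1 / 44 ≈ 33.27.

w ≈ 33.3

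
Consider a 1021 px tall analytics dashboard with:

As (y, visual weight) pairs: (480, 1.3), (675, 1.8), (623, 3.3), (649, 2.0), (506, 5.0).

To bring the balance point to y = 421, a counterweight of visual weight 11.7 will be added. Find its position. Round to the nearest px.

With the counterweight, Σw becomes 1.3 + 1.8 + 3.3 + 2.0 + 5.0 + 11.7 = 25.1.
y: need Σw·y = 25.1·421 = 10567.1. Existing = 1.3·480 + 1.8·675 + 3.3·623 + 2.0·649 + 5.0·506 = 7722.9. Remainder 2844.2 / 11.7 ≈ 243.09.

y ≈ 243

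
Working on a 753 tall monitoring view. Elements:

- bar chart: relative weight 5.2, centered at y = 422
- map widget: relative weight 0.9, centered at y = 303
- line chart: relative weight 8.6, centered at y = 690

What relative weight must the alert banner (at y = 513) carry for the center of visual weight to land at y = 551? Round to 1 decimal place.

Fixed elements: Σw = 5.2 + 0.9 + 8.6 = 14.7, Σw·y = 5.2·422 + 0.9·303 + 8.6·690 = 8401.1.
Balance at y = 551 requires (8401.1 + w·513) / (14.7 + w) = 551.
Solving: w = (551·14.7 − 8401.1) / (513 − 551) = -301.4 / -38 ≈ 7.93.

w ≈ 7.9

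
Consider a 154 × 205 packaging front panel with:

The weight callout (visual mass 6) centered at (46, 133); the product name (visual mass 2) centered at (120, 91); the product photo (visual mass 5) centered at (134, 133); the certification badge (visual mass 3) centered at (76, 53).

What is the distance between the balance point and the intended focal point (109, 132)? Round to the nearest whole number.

Weights sum to 6 + 2 + 5 + 3 = 16.
x-moment: 6·46 + 2·120 + 5·134 + 3·76 = 1414; centroid 1414/16 ≈ 88.38.
y-moment: 6·133 + 2·91 + 5·133 + 3·53 = 1804; centroid 1804/16 ≈ 112.75.
Relative to (109, 132): Δ = (-20.62, -19.25); |Δ| = √(-20.62² + -19.25²) ≈ 28.21.

≈ 28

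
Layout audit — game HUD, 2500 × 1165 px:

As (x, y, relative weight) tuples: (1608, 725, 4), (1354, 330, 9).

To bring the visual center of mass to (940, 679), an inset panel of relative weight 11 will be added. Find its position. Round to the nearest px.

After adding the inset panel, total weight = 4 + 9 + 11 = 24.
x: need Σw·x = 24·940 = 22560. Existing = 4·1608 + 9·1354 = 18618. Remainder 3942 / 11 ≈ 358.36.
y: need Σw·y = 24·679 = 16296. Existing = 4·725 + 9·330 = 5870. Remainder 10426 / 11 ≈ 947.82.

(358, 948)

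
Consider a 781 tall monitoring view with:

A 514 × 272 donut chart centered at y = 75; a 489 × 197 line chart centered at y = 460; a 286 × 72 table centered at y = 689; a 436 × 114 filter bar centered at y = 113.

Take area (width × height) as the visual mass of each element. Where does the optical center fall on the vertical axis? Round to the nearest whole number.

y ≈ 243

Areas → weights: donut chart 514·272 = 139808, line chart 489·197 = 96333, table 286·72 = 20592, filter bar 436·114 = 49704; Σw = 306437.
Σw·y = 139808·75 + 96333·460 + 20592·689 + 49704·113 = 74603220, so ȳ = 74603220/306437 ≈ 243.45.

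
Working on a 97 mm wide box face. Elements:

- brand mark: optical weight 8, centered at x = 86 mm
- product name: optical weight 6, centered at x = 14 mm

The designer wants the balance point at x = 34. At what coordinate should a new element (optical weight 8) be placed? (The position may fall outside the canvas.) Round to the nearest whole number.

x ≈ -3

After adding the new element, total weight = 8 + 6 + 8 = 22.
Along x: (772 + 8·x) / 22 = 34 (existing moment 8·86 + 6·14 = 772) ⇒ x = (748 − 772) / 8 ≈ -3.00.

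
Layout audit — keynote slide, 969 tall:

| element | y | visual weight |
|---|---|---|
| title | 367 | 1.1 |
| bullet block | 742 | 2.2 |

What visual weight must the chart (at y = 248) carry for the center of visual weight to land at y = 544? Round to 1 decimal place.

w ≈ 0.8

Fixed elements: Σw = 1.1 + 2.2 = 3.3, Σw·y = 1.1·367 + 2.2·742 = 2036.1.
Set Σw·y/Σw = 544: (2036.1 + 248w) = 544·(3.3 + w).
So w = (544·3.3 − 2036.1)/(248 − 544) = -240.9/-296 ≈ 0.81.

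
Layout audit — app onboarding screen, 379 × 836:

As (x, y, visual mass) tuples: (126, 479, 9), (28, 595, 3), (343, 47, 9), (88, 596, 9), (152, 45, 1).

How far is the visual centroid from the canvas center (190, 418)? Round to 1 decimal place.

≈ 39.1

Weights sum to 9 + 3 + 9 + 9 + 1 = 31.
x-moment: 9·126 + 3·28 + 9·343 + 9·88 + 1·152 = 5249; centroid 5249/31 ≈ 169.32.
y-moment: 9·479 + 3·595 + 9·47 + 9·596 + 1·45 = 11928; centroid 11928/31 ≈ 384.77.
Offset from (190, 418): Δx ≈ -20.68, Δy ≈ -33.23; distance = √(Δx² + Δy²) ≈ 39.13.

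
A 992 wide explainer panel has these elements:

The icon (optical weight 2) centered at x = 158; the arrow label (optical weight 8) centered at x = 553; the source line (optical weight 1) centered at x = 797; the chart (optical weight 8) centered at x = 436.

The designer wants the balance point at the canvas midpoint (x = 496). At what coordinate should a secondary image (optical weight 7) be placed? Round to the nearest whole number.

New total weight: (2 + 8 + 1 + 8) + 7 = 26.
Along x: (9025 + 7·x) / 26 = 496 (existing moment 2·158 + 8·553 + 1·797 + 8·436 = 9025) ⇒ x = (12896 − 9025) / 7 ≈ 553.00.

x ≈ 553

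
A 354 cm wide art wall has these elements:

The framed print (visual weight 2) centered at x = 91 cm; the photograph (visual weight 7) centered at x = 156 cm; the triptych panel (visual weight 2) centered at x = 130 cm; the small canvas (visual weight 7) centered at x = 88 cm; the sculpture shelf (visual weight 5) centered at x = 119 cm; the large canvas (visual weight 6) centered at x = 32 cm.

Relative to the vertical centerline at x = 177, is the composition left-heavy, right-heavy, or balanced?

left-heavy

Total weight = 2 + 7 + 2 + 7 + 5 + 6 = 29.
Σw·x = 2·91 + 7·156 + 2·130 + 7·88 + 5·119 + 6·32 = 2937, so x̄ = 2937/29 ≈ 101.28.
101.3 vs midline 177 → left-heavy.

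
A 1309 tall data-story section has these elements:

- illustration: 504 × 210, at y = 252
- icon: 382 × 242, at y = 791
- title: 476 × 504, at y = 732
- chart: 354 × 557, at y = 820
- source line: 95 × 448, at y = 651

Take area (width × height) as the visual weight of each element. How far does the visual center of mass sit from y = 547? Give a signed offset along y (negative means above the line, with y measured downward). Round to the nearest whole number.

Areas → weights: illustration 504·210 = 105840, icon 382·242 = 92444, title 476·504 = 239904, chart 354·557 = 197178, source line 95·448 = 42560; Σw = 677926.
Σw·y = 105840·252 + 92444·791 + 239904·732 + 197178·820 + 42560·651 = 464797132, so ȳ = 464797132/677926 ≈ 685.62.
Difference: 685.62 − 547 ≈ 138.62.

≈ 139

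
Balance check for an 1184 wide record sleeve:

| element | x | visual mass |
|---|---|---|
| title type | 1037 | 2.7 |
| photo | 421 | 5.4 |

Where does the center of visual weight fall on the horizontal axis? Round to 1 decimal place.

Weights sum to 2.7 + 5.4 = 8.1.
Σw·x = 2.7·1037 + 5.4·421 = 5073.3, so x̄ = 5073.3/8.1 ≈ 626.33.

x ≈ 626.3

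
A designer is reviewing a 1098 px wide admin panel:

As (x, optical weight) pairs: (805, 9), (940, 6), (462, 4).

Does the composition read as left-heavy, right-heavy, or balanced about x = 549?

right-heavy

Total weight = 9 + 6 + 4 = 19.
x: (9·805 + 6·940 + 4·462) / 19 = 14733 / 19 ≈ 775.42
775.4 lies right of the midline 549, so the layout is right-heavy.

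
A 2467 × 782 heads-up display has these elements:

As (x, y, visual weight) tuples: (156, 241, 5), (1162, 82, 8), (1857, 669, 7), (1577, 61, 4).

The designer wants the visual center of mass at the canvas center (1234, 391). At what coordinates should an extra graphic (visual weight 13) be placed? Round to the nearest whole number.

New total weight: (5 + 8 + 7 + 4) + 13 = 37.
Along x: (29383 + 13·x) / 37 = 1234 (existing moment 5·156 + 8·1162 + 7·1857 + 4·1577 = 29383) ⇒ x = (45658 − 29383) / 13 ≈ 1251.92.
Along y: (6788 + 13·y) / 37 = 391 (existing moment 5·241 + 8·82 + 7·669 + 4·61 = 6788) ⇒ y = (14467 − 6788) / 13 ≈ 590.69.

(1252, 591)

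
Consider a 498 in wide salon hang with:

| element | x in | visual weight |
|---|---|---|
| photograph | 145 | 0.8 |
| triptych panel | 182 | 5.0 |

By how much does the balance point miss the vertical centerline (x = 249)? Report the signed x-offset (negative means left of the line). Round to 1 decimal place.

Σw = 0.8 + 5.0 = 5.8.
x: (0.8·145 + 5.0·182) / 5.8 = 1026.0 / 5.8 ≈ 176.90
Against x = 249, that's 176.90 − 249 = -72.10.

≈ -72.1 in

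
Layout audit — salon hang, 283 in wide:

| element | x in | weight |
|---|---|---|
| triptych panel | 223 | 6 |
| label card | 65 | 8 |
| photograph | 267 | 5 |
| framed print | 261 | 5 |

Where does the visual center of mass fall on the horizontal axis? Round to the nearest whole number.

x ≈ 187

Σw = 6 + 8 + 5 + 5 = 24.
x-moment: 6·223 + 8·65 + 5·267 + 5·261 = 4498; centroid 4498/24 ≈ 187.42.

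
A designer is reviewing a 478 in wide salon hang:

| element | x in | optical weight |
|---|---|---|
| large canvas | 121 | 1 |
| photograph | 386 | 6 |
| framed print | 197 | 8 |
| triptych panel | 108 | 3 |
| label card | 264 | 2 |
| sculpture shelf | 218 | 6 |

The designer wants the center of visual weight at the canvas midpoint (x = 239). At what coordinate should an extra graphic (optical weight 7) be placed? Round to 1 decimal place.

With the extra graphic, Σw becomes 1 + 6 + 8 + 3 + 2 + 6 + 7 = 33.
x: need Σw·x = 33·239 = 7887. Existing = 1·121 + 6·386 + 8·197 + 3·108 + 2·264 + 6·218 = 6173. Remainder 1714 / 7 ≈ 244.86.

x ≈ 244.9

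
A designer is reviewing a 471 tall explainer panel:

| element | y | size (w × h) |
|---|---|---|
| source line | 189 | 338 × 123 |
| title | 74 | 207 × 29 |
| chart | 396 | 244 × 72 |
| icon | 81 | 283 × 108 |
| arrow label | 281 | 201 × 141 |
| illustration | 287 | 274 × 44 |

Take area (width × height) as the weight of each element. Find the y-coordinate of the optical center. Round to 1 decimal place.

y ≈ 214.2

Areas → weights: source line 338·123 = 41574, title 207·29 = 6003, chart 244·72 = 17568, icon 283·108 = 30564, arrow label 201·141 = 28341, illustration 274·44 = 12056; Σw = 136106.
Σw·y = 29158213; ȳ = 29158213/136106 ≈ 214.23.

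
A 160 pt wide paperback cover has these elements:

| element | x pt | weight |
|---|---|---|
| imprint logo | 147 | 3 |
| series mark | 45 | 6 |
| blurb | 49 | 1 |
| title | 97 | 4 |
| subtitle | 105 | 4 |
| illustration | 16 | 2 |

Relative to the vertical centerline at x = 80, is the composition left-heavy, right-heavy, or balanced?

balanced

Σw = 3 + 6 + 1 + 4 + 4 + 2 = 20.
Σw·x = 1600; x̄ = 1600/20 ≈ 80.00.
The centroid 80.00 matches the midline at 80, so the layout is balanced.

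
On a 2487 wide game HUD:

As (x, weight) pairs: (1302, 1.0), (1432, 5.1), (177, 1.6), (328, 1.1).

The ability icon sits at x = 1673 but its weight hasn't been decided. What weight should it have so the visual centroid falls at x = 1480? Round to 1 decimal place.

Fixed elements: Σw = 1.0 + 5.1 + 1.6 + 1.1 = 8.8, Σw·x = 1.0·1302 + 5.1·1432 + 1.6·177 + 1.1·328 = 9249.2.
Balance at x = 1480 requires (9249.2 + w·1673) / (8.8 + w) = 1480.
So w = (1480·8.8 − 9249.2)/(1673 − 1480) = 3774.8/193 ≈ 19.56.

w ≈ 19.6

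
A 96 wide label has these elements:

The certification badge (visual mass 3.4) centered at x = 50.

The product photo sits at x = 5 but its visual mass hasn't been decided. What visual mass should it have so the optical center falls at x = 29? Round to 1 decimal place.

The single fixed element contributes weight 3.4, moment 3.4·50 = 170.0.
Balance at x = 29 requires (170.0 + w·5) / (3.4 + w) = 29.
Solving: w = (29·3.4 − 170.0) / (5 − 29) = -71.4 / -24 ≈ 2.97.

w ≈ 3.0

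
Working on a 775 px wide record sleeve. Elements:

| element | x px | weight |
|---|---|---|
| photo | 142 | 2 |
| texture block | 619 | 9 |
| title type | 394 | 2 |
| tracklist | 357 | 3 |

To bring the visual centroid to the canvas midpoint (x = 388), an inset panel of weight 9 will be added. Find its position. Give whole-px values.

x ≈ 221

New total weight: (2 + 9 + 2 + 3) + 9 = 25.
Along x: (7714 + 9·x) / 25 = 388 (existing moment 2·142 + 9·619 + 2·394 + 3·357 = 7714) ⇒ x = (9700 − 7714) / 9 ≈ 220.67.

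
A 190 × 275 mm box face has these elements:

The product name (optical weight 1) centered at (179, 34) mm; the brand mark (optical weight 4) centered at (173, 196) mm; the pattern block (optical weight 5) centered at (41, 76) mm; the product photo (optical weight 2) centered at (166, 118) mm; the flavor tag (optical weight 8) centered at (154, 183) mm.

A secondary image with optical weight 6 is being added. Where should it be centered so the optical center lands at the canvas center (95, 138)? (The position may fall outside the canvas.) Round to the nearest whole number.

(-28, 115)

New total weight: (1 + 4 + 5 + 2 + 8) + 6 = 26.
Along x: (2640 + 6·x) / 26 = 95 (existing moment 1·179 + 4·173 + 5·41 + 2·166 + 8·154 = 2640) ⇒ x = (2470 − 2640) / 6 ≈ -28.33.
Along y: (2898 + 6·y) / 26 = 138 (existing moment 1·34 + 4·196 + 5·76 + 2·118 + 8·183 = 2898) ⇒ y = (3588 − 2898) / 6 ≈ 115.00.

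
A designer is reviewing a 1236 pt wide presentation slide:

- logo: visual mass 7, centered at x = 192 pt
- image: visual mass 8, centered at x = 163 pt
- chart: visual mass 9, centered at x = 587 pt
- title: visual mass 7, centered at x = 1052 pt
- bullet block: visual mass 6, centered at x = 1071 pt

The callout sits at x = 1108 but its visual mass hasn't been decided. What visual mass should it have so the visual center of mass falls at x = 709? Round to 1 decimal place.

w ≈ 11.3

Fixed elements: Σw = 7 + 8 + 9 + 7 + 6 = 37, Σw·x = 7·192 + 8·163 + 9·587 + 7·1052 + 6·1071 = 21721.
Balance at x = 709 requires (21721 + w·1108) / (37 + w) = 709.
Solving: w = (709·37 − 21721) / (1108 − 709) = 4512 / 399 ≈ 11.31.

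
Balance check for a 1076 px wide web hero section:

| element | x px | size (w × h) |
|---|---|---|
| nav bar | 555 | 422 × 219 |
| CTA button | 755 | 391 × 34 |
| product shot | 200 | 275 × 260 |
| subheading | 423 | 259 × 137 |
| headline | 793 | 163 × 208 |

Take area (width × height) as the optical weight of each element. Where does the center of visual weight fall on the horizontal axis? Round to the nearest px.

x ≈ 477

Areas → weights: nav bar 422·219 = 92418, CTA button 391·34 = 13294, product shot 275·260 = 71500, subheading 259·137 = 35483, headline 163·208 = 33904; Σw = 246599.
x: (92418·555 + 13294·755 + 71500·200 + 35483·423 + 33904·793) / 246599 = 117524141 / 246599 ≈ 476.58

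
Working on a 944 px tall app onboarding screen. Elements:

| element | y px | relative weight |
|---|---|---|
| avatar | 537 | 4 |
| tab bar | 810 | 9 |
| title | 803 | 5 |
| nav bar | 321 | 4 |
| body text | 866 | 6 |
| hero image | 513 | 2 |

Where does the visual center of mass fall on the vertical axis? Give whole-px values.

Weights sum to 4 + 9 + 5 + 4 + 6 + 2 = 30.
y: moment 20959 / weight 30 ≈ 698.63

y ≈ 699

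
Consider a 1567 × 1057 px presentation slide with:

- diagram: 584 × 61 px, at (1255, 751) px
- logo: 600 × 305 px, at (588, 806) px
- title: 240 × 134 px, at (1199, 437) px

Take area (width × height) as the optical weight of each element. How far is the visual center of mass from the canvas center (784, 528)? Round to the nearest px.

≈ 224 px

Taking area as weight: diagram 584·61 = 35624, logo 600·305 = 183000, title 240·134 = 32160. Sum 250784.
Σw·x = 35624·1255 + 183000·588 + 32160·1199 = 190871960, so x̄ = 190871960/250784 ≈ 761.10.
Σw·y = 35624·751 + 183000·806 + 32160·437 = 188305544, so ȳ = 188305544/250784 ≈ 750.87.
Offset from (784, 528): Δx ≈ -22.90, Δy ≈ 222.87; distance = √(Δx² + Δy²) ≈ 224.04.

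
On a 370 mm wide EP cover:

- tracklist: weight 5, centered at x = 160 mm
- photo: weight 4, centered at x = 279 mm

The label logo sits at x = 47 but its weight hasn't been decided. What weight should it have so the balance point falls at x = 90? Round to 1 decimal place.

w ≈ 25.7

Fixed elements: Σw = 5 + 4 = 9, Σw·x = 5·160 + 4·279 = 1916.
For the centroid to hit 90: (1916 + w·47) / (9 + w) = 90.
Rearranging, w·(47 − 90) = 90·9 − 1916 = -1106, so w ≈ -1106/-43 = 25.72.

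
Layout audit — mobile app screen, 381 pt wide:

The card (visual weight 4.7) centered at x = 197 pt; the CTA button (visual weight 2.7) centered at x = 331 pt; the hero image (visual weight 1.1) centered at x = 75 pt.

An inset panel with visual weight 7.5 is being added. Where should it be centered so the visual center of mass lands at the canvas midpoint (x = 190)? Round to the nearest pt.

New total weight: (4.7 + 2.7 + 1.1) + 7.5 = 16.0.
x: target moment 16.0×190 = 3040.0; current 4.7·197 + 2.7·331 + 1.1·75 = 1902.1; the inset panel supplies 1137.9, so x = 1137.9/7.5 ≈ 151.72.

x ≈ 152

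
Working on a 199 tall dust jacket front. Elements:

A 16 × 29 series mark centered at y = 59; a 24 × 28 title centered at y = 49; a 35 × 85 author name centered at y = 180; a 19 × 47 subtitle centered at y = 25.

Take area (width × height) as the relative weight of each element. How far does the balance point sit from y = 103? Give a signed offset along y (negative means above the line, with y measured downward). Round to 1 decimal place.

≈ 20.5

Taking area as weight: series mark 16·29 = 464, title 24·28 = 672, author name 35·85 = 2975, subtitle 19·47 = 893. Sum 5004.
y: (464·59 + 672·49 + 2975·180 + 893·25) / 5004 = 618129 / 5004 ≈ 123.53
Difference: 123.53 − 103 ≈ 20.53.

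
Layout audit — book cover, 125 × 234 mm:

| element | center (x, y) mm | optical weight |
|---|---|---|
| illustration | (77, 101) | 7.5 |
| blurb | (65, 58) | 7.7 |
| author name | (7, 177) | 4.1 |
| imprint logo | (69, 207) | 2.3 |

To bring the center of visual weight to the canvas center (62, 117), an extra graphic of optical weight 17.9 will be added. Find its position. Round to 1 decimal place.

(66.1, 123.8)

New total weight: (7.5 + 7.7 + 4.1 + 2.3) + 17.9 = 39.5.
x: target moment 39.5×62 = 2449.0; current 7.5·77 + 7.7·65 + 4.1·7 + 2.3·69 = 1265.4; the extra graphic supplies 1183.6, so x = 1183.6/17.9 ≈ 66.12.
y: target moment 39.5×117 = 4621.5; current 7.5·101 + 7.7·58 + 4.1·177 + 2.3·207 = 2405.9; the extra graphic supplies 2215.6, so y = 2215.6/17.9 ≈ 123.78.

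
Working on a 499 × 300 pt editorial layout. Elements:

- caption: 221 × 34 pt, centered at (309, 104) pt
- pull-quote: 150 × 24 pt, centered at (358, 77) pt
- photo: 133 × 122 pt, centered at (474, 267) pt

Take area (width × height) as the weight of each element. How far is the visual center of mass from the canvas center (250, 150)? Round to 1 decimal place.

Areas: caption 221·34 = 7514, pull-quote 150·24 = 3600, photo 133·122 = 16226. Total weight = 27340.
Σw·x = 7514·309 + 3600·358 + 16226·474 = 11301750, so x̄ = 11301750/27340 ≈ 413.38.
Σw·y = 7514·104 + 3600·77 + 16226·267 = 5390998, so ȳ = 5390998/27340 ≈ 197.18.
From (250, 150): dx = 163.38, dy = 47.18, so the distance is √(dx²+dy²) ≈ 170.05.

≈ 170.1 pt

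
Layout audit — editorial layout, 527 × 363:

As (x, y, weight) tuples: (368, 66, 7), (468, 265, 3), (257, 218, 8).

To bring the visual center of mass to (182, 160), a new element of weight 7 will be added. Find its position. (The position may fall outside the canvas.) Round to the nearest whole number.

(-212, 143)

New total weight: (7 + 3 + 8) + 7 = 25.
x: need Σw·x = 25·182 = 4550. Existing = 7·368 + 3·468 + 8·257 = 6036. Remainder -1486 / 7 ≈ -212.29.
y: need Σw·y = 25·160 = 4000. Existing = 7·66 + 3·265 + 8·218 = 3001. Remainder 999 / 7 ≈ 142.71.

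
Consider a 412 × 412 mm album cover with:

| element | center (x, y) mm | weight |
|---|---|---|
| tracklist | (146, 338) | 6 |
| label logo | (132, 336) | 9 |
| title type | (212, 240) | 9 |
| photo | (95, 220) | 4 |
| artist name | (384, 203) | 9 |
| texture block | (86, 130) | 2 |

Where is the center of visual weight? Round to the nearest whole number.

(205, 261)

Total weight = 6 + 9 + 9 + 4 + 9 + 2 = 39.
x: (6·146 + 9·132 + 9·212 + 4·95 + 9·384 + 2·86) / 39 = 7980 / 39 ≈ 204.62
y: (6·338 + 9·336 + 9·240 + 4·220 + 9·203 + 2·130) / 39 = 10179 / 39 ≈ 261.00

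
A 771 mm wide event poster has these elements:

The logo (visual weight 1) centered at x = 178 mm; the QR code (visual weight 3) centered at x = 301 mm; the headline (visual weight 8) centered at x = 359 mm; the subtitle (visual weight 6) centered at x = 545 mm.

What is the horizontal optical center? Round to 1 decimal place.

Weights sum to 1 + 3 + 8 + 6 = 18.
Σw·x = 1·178 + 3·301 + 8·359 + 6·545 = 7223, so x̄ = 7223/18 ≈ 401.28.

x ≈ 401.3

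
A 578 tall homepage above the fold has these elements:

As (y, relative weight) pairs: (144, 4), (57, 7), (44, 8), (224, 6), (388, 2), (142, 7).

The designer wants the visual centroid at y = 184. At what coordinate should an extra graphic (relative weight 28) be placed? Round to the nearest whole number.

New total weight: (4 + 7 + 8 + 6 + 2 + 7) + 28 = 62.
y: target moment 62×184 = 11408; current 4·144 + 7·57 + 8·44 + 6·224 + 2·388 + 7·142 = 4441; the extra graphic supplies 6967, so y = 6967/28 ≈ 248.82.

y ≈ 249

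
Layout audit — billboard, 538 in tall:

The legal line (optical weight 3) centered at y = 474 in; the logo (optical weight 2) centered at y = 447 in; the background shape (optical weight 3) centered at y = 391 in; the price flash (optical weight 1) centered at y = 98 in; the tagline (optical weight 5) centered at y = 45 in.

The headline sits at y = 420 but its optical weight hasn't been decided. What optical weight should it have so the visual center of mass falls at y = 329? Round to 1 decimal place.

Existing Σw = 14 (3 + 2 + 3 + 1 + 5); existing moment 3·474 + 2·447 + 3·391 + 1·98 + 5·45 = 3812.
Balance at y = 329 requires (3812 + w·420) / (14 + w) = 329.
Solving: w = (329·14 − 3812) / (420 − 329) = 794 / 91 ≈ 8.73.

w ≈ 8.7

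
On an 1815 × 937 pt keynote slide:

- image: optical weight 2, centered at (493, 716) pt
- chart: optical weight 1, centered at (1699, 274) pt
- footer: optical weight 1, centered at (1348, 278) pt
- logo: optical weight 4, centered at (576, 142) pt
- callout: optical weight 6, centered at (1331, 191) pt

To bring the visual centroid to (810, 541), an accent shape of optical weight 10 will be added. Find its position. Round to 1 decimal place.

With the accent shape, Σw becomes 2 + 1 + 1 + 4 + 6 + 10 = 24.
x: target moment 24×810 = 19440; current 2·493 + 1·1699 + 1·1348 + 4·576 + 6·1331 = 14323; the accent shape supplies 5117, so x = 5117/10 ≈ 511.70.
y: target moment 24×541 = 12984; current 2·716 + 1·274 + 1·278 + 4·142 + 6·191 = 3698; the accent shape supplies 9286, so y = 9286/10 ≈ 928.60.

(511.7, 928.6)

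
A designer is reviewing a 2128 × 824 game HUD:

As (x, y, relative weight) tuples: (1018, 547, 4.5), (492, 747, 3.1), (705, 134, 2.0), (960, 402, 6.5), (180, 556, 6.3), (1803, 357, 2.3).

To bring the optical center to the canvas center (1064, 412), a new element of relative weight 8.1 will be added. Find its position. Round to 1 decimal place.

(1958.3, 189.1)

With the new element, Σw becomes 4.5 + 3.1 + 2.0 + 6.5 + 6.3 + 2.3 + 8.1 = 32.8.
x: target moment 32.8×1064 = 34899.2; current 4.5·1018 + 3.1·492 + 2.0·705 + 6.5·960 + 6.3·180 + 2.3·1803 = 19037.1; the new element supplies 15862.1, so x = 15862.1/8.1 ≈ 1958.28.
y: target moment 32.8×412 = 13513.6; current 4.5·547 + 3.1·747 + 2.0·134 + 6.5·402 + 6.3·556 + 2.3·357 = 11982.1; the new element supplies 1531.5, so y = 1531.5/8.1 ≈ 189.07.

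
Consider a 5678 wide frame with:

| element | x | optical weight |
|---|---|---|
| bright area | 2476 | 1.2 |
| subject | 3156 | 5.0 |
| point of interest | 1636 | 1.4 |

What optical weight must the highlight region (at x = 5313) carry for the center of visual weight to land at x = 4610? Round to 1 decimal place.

Existing Σw = 7.6 (1.2 + 5.0 + 1.4); existing moment 1.2·2476 + 5.0·3156 + 1.4·1636 = 21041.6.
Set Σw·x/Σw = 4610: (21041.6 + 5313w) = 4610·(7.6 + w).
So w = (4610·7.6 − 21041.6)/(5313 − 4610) = 13994.4/703 ≈ 19.91.

w ≈ 19.9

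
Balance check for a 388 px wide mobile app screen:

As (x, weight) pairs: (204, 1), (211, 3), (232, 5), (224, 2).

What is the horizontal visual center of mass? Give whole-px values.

x ≈ 222

Weights sum to 1 + 3 + 5 + 2 = 11.
x-moment: 1·204 + 3·211 + 5·232 + 2·224 = 2445; centroid 2445/11 ≈ 222.27.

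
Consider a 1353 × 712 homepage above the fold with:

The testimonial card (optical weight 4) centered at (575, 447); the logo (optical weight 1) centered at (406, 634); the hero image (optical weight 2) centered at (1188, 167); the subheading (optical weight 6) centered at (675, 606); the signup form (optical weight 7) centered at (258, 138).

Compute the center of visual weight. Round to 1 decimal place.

(546.9, 367.9)

Weights sum to 4 + 1 + 2 + 6 + 7 = 20.
Σw·x = 4·575 + 1·406 + 2·1188 + 6·675 + 7·258 = 10938, so x̄ = 10938/20 ≈ 546.90.
Σw·y = 4·447 + 1·634 + 2·167 + 6·606 + 7·138 = 7358, so ȳ = 7358/20 ≈ 367.90.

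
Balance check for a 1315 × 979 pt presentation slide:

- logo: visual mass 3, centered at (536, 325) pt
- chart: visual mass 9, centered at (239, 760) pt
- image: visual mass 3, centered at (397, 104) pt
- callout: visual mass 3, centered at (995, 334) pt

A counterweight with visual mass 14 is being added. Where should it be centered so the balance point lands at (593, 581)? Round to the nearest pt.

(789, 676)

New total weight: (3 + 9 + 3 + 3) + 14 = 32.
Along x: (7935 + 14·x) / 32 = 593 (existing moment 3·536 + 9·239 + 3·397 + 3·995 = 7935) ⇒ x = (18976 − 7935) / 14 ≈ 788.64.
Along y: (9129 + 14·y) / 32 = 581 (existing moment 3·325 + 9·760 + 3·104 + 3·334 = 9129) ⇒ y = (18592 − 9129) / 14 ≈ 675.93.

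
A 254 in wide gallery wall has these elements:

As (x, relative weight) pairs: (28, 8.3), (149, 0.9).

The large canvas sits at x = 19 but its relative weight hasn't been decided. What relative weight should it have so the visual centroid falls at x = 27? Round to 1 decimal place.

w ≈ 14.8

Existing Σw = 9.2 (8.3 + 0.9); existing moment 8.3·28 + 0.9·149 = 366.5.
For the centroid to hit 27: (366.5 + w·19) / (9.2 + w) = 27.
Rearranging, w·(19 − 27) = 27·9.2 − 366.5 = -118.1, so w ≈ -118.1/-8 = 14.76.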